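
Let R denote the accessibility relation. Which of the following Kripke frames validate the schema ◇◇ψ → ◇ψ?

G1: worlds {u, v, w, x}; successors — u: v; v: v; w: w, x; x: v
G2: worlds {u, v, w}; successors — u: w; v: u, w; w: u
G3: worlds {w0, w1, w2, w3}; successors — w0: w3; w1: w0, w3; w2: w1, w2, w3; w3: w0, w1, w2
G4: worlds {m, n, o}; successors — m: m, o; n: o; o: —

Frame correspondent (Sahlqvist): ∀x ∀y ∀z (Rxy ∧ Ryz → Rxz) — i.e. transitivity.
G1: fails — Rwx and Rxv but not Rwv.
G2: fails — Ruw and Rwu but not Ruu.
G3: fails — Rw3w1 and Rw1w3 but not Rw3w3.
G4: satisfies the condition.

G4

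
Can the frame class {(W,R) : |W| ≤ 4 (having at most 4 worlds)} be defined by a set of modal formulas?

Any modally definable frame class is closed under disjoint unions.
Any modal formula valid on each of 5 disjoint one-world frames is valid on their disjoint union (validity is preserved under disjoint unions). Each one-world frame has |W|=1≤4, but the union has |W|=5.
Hence having at most 4 worlds is not modally definable.

No — not modally definable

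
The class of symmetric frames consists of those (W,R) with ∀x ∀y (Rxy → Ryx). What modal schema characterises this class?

A defining formula is s → □◇s (the B axiom).

s → □◇s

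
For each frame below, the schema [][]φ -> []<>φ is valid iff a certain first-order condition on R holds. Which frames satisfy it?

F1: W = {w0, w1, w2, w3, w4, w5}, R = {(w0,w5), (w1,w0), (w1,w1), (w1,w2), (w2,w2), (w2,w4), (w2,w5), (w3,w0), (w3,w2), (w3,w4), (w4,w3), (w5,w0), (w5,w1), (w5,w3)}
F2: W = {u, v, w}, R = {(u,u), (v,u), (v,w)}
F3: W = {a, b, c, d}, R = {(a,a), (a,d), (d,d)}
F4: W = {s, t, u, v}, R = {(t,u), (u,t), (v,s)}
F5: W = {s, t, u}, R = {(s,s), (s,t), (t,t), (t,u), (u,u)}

Frame correspondent (Sahlqvist): forall x forall z (xRz -> exists w (x R^2 w & zRw)) — i.e. a generalized confluence (Geach) condition.
F1: holds.
F2: fails — vRw but no t with vR²t and wRt.
F3: holds.
F4: fails — vRs but no w with vR²w and sRw.
F5: holds.

F1, F3, F5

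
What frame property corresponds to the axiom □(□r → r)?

Suppose □(□r→r) is valid. Take Rxy and set V(r)={w : Ryw}. Then at y, □r holds; since □(□r→r) at x, □r→r at y, so r at y, i.e. Ryy.

shift-reflexivity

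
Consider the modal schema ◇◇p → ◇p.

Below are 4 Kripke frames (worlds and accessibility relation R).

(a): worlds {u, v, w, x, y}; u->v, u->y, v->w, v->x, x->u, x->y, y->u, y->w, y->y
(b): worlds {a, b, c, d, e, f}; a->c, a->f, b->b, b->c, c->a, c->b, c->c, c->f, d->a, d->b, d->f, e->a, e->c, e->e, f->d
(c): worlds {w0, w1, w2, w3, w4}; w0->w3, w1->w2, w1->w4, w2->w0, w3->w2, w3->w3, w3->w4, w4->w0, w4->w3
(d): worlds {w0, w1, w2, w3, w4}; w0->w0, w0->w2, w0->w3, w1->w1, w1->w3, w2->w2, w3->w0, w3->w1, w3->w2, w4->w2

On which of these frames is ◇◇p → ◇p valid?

Frame correspondent (Sahlqvist): ∀x ∀y ∀z (Rxy ∧ Ryz → Rxz) — i.e. transitivity.
(a): fails — Ruv and Rvw but not Ruw.
(b): fails — Rbc and Rcf but not Rbf.
(c): fails — Rw1w2 and Rw2w0 but not Rw1w0.
(d): fails — Rw3w1 and Rw1w3 but not Rw3w3.
Valid on no frame.

none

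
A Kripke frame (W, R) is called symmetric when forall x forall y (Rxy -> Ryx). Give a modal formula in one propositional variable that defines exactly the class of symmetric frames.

This is symmetry; the standard corresponding axiom is B: r → □◇r.

r → □◇r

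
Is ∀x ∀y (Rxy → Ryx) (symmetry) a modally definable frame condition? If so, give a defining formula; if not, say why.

The condition is symmetry. A defining modal formula is r → □◇r.

Yes — defined by r → □◇r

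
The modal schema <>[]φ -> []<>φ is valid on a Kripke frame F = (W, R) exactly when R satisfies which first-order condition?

convergence: forall x forall y forall z (Rxy & Rxz -> exists w (Ryw & Rzw))

Suppose ◇□φ→□◇φ is valid. Take Rxy, Rxz and set V(φ)={w : Ryw}. Then □φ at y so ◇□φ at x, so □◇φ at x, so ◇φ at z, giving w with Rzw and Ryw.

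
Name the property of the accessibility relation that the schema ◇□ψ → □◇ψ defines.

Convergence

Suppose ◇□ψ→□◇ψ is valid. Take Rxy, Rxz and set V(ψ)={w : Ryw}. Then □ψ at y so ◇□ψ at x, so □◇ψ at x, so ◇ψ at z, giving w with Rzw and Ryw.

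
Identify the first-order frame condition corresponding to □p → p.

Suppose □p→p is valid. At any x set V(p)={w : Rxw}. Then □p holds at x, so p holds at x, i.e. Rxx.

reflexivity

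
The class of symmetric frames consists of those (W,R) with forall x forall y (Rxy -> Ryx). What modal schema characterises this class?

ψ → □◇ψ

The condition is symmetry. The B schema ψ → □◇ψ defines it.
Suppose ψ→□◇ψ is valid. Take Rxy and set V(ψ)={x}. Then ψ at x, so □◇ψ at x, so ◇ψ at y, so some z with Ryz has ψ; z=x, i.e. Ryx.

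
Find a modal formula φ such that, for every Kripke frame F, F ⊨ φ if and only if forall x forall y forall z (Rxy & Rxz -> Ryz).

A defining formula is ◇ψ → □◇ψ (the 5 axiom).
Suppose ◇ψ→□◇ψ is valid. Take Rxy, Rxz and set V(ψ)={y}. Then ◇ψ at x, so □◇ψ at x, so ◇ψ at z, so some w with Rzw has ψ; w=y, i.e. Rzy. By symmetry of the argument, Ryz.

◇ψ → □◇ψ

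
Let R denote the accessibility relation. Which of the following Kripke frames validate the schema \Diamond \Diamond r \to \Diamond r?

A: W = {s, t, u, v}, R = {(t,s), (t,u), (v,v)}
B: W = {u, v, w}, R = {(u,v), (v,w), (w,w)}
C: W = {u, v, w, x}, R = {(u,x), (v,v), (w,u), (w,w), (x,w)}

Frame correspondent (Sahlqvist): \forall x \forall y (x R^2 y \to \exists w (y = w \wedge xRw)) — i.e. a generalized confluence (Geach) condition.
A: holds.
B: fails — uR²w but no t with w=t and uRt.
C: fails — uR²w but no t with w=t and uRt.

A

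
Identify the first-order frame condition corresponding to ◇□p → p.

This schema is equivalent to the B axiom p → □◇p.
Its frame correspondent is symmetry — ∀x ∀y (Rxy → Ryx).

symmetry: ∀x ∀y (Rxy → Ryx)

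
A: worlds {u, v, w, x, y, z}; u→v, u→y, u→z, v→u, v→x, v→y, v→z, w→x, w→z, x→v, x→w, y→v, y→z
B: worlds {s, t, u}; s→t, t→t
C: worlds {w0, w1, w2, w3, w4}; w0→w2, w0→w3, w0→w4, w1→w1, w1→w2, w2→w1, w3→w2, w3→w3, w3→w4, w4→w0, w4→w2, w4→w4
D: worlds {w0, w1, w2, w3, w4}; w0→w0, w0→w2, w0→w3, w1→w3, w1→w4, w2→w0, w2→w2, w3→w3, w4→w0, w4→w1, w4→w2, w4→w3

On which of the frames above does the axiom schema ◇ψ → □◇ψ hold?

This is the axiom for the Euclidean property; its first-order frame correspondent is ∀x ∀y ∀z (Rxy ∧ Rxz → Ryz).
A: fails — Ruv and Ruv but not Rvv.
B: ✓.
C: fails — Rw0w4 and Rw0w3 but not Rw4w3.
D: fails — Rw0w2 and Rw0w3 but not Rw2w3.
Valid on: B.

B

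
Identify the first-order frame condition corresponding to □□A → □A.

Density

Suppose □□A→□A is valid. Take Rxy and set V(A)={w : xR²w}. Then □□A at x, so □A at x, so A at y, i.e. ∃z(Rxz∧Rzy).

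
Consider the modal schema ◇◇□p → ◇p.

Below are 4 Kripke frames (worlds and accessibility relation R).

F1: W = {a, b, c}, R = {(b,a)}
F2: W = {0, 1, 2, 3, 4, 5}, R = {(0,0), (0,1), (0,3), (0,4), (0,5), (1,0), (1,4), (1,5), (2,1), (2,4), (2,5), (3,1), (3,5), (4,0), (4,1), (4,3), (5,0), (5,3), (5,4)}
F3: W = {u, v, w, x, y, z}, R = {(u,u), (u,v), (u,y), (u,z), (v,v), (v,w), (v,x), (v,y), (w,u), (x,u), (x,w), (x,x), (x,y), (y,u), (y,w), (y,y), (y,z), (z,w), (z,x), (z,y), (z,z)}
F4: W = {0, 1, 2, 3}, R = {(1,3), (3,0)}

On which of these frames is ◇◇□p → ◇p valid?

The schema corresponds to a generalized confluence (Geach) condition: ∀x ∀y (xR²y → ∃w (yRw ∧ xRw)).
F1: ✓.
F2: fails — 3R²5 but no w with 5Rw and 3Rw.
F3: fails — vR²w but no t with wRt and vRt.
F4: fails — 1R²0 but no w with 0Rw and 1Rw.
Valid on: F1.

F1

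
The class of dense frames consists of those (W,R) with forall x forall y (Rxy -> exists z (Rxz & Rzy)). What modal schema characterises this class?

The condition is density. The C4 schema □□r → □r defines it.
Suppose □□r→□r is valid. Take Rxy and set V(r)={w : xR²w}. Then □□r at x, so □r at x, so r at y, i.e. ∃z(Rxz∧Rzy).

□□r → □r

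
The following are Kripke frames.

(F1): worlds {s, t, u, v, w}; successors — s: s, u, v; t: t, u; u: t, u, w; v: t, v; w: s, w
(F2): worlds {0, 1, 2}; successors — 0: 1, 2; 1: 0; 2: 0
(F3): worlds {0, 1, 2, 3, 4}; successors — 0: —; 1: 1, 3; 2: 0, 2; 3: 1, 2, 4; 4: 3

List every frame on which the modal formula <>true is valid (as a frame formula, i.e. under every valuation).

This is the axiom for seriality; its first-order frame correspondent is forall x exists y Rxy.
(F1): ✓.
(F2): ✓.
(F3): fails — world 0 has no successor.
Valid on: (F1), (F2).

(F1), (F2)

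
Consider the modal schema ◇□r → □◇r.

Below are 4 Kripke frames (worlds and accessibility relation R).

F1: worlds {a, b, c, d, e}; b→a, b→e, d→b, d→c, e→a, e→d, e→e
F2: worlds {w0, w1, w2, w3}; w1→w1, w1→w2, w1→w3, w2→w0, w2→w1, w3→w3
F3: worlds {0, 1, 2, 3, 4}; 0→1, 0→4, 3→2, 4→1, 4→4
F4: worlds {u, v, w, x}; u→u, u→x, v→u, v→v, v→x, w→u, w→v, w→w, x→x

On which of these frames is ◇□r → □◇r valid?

F4

The schema corresponds to convergence: ∀x ∀y ∀z (Rxy ∧ Rxz → ∃w (Ryw ∧ Rzw)).
F1: fails — Rba and Rba but a and a have no common successor.
F2: fails — Rw1w2 and Rw1w3 but w2 and w3 have no common successor.
F3: fails — R01 and R01 but 1 and 1 have no common successor.
F4: condition met.
Valid on: F4.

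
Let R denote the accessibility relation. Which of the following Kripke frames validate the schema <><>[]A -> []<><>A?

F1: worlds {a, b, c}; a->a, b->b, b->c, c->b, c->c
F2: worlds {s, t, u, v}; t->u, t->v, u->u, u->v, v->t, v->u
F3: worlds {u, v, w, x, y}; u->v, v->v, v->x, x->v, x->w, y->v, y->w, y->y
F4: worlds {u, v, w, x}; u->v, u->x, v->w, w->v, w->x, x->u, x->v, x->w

F1, F2

Frame correspondent (Sahlqvist): forall x forall y forall z ((x R^2 y & xRz) -> exists w (yRw & z R^2 w)) — i.e. a generalized confluence (Geach) condition.
F1: satisfies the condition.
F2: satisfies the condition.
F3: fails — vR²w, vRv but no t with wRt and vR²t.
F4: fails — uR²v, uRv but no t with vRt and vR²t.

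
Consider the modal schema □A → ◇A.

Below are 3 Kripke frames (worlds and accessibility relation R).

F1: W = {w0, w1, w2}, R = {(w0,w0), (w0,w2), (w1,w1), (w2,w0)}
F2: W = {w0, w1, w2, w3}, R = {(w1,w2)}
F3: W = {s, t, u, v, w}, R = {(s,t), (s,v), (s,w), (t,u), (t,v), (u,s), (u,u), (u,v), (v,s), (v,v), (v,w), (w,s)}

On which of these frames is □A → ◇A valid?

F1, F3

The schema corresponds to seriality: ∀x ∃y Rxy.
F1: ✓.
F2: fails — world w0 has no successor.
F3: ✓.
Valid on: F1, F3.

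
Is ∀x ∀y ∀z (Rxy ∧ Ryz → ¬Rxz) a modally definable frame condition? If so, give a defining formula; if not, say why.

No

Modal frame validity is preserved under surjective bounded morphisms.
The 3-cycle (worlds 0,1,2 with 0→1→2→0) is intransitive. Mapping every world to a single reflexive point • is a surjective bounded morphism; the reflexive point is not intransitive (R••∧R•• but R••).
So no modal formula (or set of formulas) defines exactly the intransitive frames.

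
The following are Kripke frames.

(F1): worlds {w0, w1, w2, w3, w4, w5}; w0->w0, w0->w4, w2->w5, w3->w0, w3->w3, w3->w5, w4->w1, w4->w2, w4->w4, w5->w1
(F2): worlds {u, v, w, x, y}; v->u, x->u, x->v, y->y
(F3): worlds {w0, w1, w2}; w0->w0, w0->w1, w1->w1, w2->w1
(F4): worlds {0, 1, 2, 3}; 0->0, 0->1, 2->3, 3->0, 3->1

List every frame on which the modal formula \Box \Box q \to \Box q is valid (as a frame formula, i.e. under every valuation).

(F3)

The schema corresponds to density: \forall x \forall y (Rxy \to \exists z (Rxz \wedge Rzy)).
(F1): fails — Rw5w1 but no z with Rw5z and Rzw1.
(F2): fails — Rvu but no z with Rvz and Rzu.
(F3): condition met.
(F4): fails — R23 but no z with R2z and Rz3.
Valid on: (F3).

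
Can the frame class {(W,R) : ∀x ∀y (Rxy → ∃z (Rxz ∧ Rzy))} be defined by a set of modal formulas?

Yes, by □□p → □p

This is a Sahlqvist condition; the C4 axiom □□p → □p defines it.
Suppose □□p→□p is valid. Take Rxy and set V(p)={w : xR²w}. Then □□p at x, so □p at x, so p at y, i.e. ∃z(Rxz∧Rzy).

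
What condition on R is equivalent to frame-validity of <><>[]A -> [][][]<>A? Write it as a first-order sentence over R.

forall x forall y forall z ((x R^2 y & x R^3 z) -> exists w (yRw & zRw))

This is a Sahlqvist (Geach-type) schema ◇^2□^1A → □^3◇^1A.
Minimal-valuation argument: fix x; take any y with xR^2y and any z with xR^3z. Set V(A) to the set of worlds R-reachable from y in exactly 1 step. Then □^1A holds at y, so the antecedent holds at x; validity forces ◇^1A at z, giving a w with zR^1w and yR^1w.
First-order correspondent: forall x forall y forall z ((x R^2 y & x R^3 z) -> exists w (yRw & zRw)).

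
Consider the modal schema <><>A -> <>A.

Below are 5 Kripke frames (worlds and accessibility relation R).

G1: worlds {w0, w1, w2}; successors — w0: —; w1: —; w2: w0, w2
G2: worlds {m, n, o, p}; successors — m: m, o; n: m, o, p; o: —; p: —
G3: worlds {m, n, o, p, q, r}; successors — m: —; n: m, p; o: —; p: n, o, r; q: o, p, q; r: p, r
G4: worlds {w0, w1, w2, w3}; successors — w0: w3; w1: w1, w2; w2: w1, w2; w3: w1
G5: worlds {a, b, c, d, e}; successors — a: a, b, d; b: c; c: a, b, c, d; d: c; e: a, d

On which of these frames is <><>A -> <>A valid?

Frame correspondent (Sahlqvist): forall x forall y forall z (Rxy & Ryz -> Rxz) — i.e. transitivity.
G1: ✓.
G2: ✓.
G3: fails — Rpn and Rnm but not Rpm.
G4: fails — Rw3w1 and Rw1w2 but not Rw3w2.
G5: fails — Rbc and Rcd but not Rbd.

G1, G2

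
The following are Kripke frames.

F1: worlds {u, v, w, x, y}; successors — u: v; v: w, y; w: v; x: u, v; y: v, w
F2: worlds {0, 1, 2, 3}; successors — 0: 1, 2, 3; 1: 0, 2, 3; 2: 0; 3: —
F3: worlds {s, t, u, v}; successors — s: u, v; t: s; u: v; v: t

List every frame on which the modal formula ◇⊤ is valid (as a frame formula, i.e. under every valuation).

F1, F3

Frame correspondent (Sahlqvist): ∀x ∃y Rxy — i.e. seriality.
F1: holds.
F2: fails — world 3 has no successor.
F3: holds.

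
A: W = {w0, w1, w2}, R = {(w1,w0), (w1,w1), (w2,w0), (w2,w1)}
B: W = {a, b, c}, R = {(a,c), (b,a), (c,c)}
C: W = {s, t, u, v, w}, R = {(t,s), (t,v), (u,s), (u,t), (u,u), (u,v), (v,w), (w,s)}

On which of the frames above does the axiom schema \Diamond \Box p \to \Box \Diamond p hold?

B

This is the axiom for convergence; its first-order frame correspondent is \forall x \forall y \forall z (Rxy \wedge Rxz \to \exists w (Ryw \wedge Rzw)).
A: fails — Rw1w1 and Rw1w0 but w1 and w0 have no common successor.
B: ✓.
C: fails — Rtv and Rts but v and s have no common successor.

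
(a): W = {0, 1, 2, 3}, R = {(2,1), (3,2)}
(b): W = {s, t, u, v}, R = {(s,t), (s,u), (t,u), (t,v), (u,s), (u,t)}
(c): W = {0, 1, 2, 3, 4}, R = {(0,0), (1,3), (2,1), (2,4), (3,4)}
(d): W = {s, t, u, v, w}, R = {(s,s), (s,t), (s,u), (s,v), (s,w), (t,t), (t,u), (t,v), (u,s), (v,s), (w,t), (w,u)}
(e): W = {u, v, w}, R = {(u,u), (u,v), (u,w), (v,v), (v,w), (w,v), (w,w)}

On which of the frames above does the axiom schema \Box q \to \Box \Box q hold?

Frame correspondent (Sahlqvist): \forall x \forall y \forall z (Rxy \wedge Ryz \to Rxz) — i.e. transitivity.
(a): fails — R32 and R21 but not R31.
(b): fails — Rut and Rtv but not Ruv.
(c): fails — R21 and R13 but not R23.
(d): fails — Rwt and Rtv but not Rwv.
(e): holds.

(e)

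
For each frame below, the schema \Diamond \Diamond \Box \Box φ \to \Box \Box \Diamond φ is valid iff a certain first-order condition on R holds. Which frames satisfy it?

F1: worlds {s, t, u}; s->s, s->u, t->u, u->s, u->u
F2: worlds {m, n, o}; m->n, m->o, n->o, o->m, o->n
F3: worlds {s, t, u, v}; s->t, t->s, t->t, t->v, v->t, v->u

Frame correspondent (Sahlqvist): \forall x \forall y \forall z ((x R^2 y \wedge x R^2 z) \to \exists w (y R^2 w \wedge zRw)) — i.e. a generalized confluence (Geach) condition.
F1: condition met.
F2: fails — mR²n, mR²n but no w with nR²w and nRw.
F3: fails — tR²s, tR²u but no w with sR²w and uRw.

F1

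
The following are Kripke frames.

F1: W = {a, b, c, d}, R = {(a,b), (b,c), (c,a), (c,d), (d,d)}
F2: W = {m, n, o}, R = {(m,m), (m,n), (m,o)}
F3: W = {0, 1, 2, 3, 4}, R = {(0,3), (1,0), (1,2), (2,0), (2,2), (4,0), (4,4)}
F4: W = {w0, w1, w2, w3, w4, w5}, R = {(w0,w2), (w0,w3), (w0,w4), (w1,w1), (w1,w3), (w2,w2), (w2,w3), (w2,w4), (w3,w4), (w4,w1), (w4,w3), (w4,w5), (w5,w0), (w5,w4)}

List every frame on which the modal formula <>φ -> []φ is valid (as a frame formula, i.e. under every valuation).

Frame correspondent (Sahlqvist): forall x forall y forall z (Rxy & Rxz -> y = z) — i.e. partial functionality.
F1: fails — c sees both a and d.
F2: fails — m sees both m and n.
F3: fails — 1 sees both 0 and 2.
F4: fails — w0 sees both w2 and w3.

none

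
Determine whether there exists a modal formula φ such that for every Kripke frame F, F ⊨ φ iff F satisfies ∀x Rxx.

The condition is reflexivity. A defining modal formula is □p → p.

Yes, by □p → p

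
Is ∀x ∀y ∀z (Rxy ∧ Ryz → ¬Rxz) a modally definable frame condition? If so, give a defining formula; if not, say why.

Not definable by any modal formula

Modal frame validity is preserved under surjective bounded morphisms.
The 7-cycle (worlds 0,1,2,3,4,5,6 with 0→1→2→3→4→5→6→0) is intransitive. Mapping every world to a single reflexive point • is a surjective bounded morphism; the reflexive point is not intransitive (R••∧R•• but R••).
So the class is not modally definable.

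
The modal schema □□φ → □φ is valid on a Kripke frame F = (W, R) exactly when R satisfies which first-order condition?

Suppose □□φ→□φ is valid. Take Rxy and set V(φ)={w : xR²w}. Then □□φ at x, so □φ at x, so φ at y, i.e. ∃z(Rxz∧Rzy).
The converse is a direct semantic check.
Frame condition: ∀x ∀y (Rxy → ∃z (Rxz ∧ Rzy)).

density: ∀x ∀y (Rxy → ∃z (Rxz ∧ Rzy))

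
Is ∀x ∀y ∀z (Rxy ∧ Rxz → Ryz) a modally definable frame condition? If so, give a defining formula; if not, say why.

Yes — defined by ◇q → □◇q

This is a Sahlqvist condition; the 5 axiom ◇q → □◇q defines it.
Suppose ◇q→□◇q is valid. Take Rxy, Rxz and set V(q)={y}. Then ◇q at x, so □◇q at x, so ◇q at z, so some w with Rzw has q; w=y, i.e. Rzy. By symmetry of the argument, Ryz.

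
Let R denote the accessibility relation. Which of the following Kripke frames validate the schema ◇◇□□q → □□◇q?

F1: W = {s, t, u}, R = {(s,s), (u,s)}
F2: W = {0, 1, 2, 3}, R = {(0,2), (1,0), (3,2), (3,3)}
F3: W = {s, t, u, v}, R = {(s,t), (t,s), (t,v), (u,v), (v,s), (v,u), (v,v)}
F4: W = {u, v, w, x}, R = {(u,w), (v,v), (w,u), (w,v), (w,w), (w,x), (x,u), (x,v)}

This is the axiom for a generalized confluence (Geach) condition; its first-order frame correspondent is ∀x ∀y ∀z ((xR²y ∧ xR²z) → ∃w (yR²w ∧ zRw)).
F1: condition met.
F2: fails — 1R²2, 1R²2 but no w with 2R²w and 2Rw.
F3: fails — sR²s, sR²s but no w with sR²w and sRw.
F4: fails — uR²v, uR²u but no t with vR²t and uRt.

F1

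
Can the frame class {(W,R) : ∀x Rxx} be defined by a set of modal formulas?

This is a Sahlqvist condition; the T axiom □p → p defines it.
Suppose □p→p is valid. At any x set V(p)={w : Rxw}. Then □p holds at x, so p holds at x, i.e. Rxx.

Yes, by □p → p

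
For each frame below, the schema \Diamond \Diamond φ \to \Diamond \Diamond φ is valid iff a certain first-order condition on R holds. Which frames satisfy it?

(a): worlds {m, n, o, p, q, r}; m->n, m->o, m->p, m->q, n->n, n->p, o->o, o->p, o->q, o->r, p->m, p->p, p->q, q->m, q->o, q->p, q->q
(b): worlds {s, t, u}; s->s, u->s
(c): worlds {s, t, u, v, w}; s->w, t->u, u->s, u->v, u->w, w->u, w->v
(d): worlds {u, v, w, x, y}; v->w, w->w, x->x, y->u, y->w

This is the axiom for a generalized confluence (Geach) condition; its first-order frame correspondent is \forall x \forall y (x R^2 y \to \exists w (y = w \wedge x R^2 w)).
(a): satisfies the condition.
(b): satisfies the condition.
(c): satisfies the condition.
(d): satisfies the condition.
Valid on: (a), (b), (c), (d).

(a), (b), (c), (d)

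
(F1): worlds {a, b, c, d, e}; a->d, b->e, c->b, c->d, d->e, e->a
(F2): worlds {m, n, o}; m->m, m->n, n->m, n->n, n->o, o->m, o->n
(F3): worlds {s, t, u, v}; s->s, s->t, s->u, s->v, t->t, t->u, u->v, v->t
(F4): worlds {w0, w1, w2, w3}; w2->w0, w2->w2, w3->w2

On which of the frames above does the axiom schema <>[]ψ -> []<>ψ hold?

(F1), (F2)

Frame correspondent (Sahlqvist): forall x forall y forall z (Rxy & Rxz -> exists w (Ryw & Rzw)) — i.e. convergence.
(F1): ✓.
(F2): ✓.
(F3): fails — Rsv and Rsu but v and u have no common successor.
(F4): fails — Rw2w0 and Rw2w0 but w0 and w0 have no common successor.
Valid on: (F1), (F2).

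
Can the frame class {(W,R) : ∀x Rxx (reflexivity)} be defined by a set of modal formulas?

This is a Sahlqvist condition; the T axiom □q → q defines it.
Suppose □q→q is valid. At any x set V(q)={w : Rxw}. Then □q holds at x, so q holds at x, i.e. Rxx.

Definable; □q → q defines it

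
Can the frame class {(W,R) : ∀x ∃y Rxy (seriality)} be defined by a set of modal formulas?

Yes — defined by □r → ◇r

This is a Sahlqvist condition; the D axiom □r → ◇r defines it.
Suppose □r→◇r is valid. At any x set V(r)=W. Then □r at x, so ◇r at x, so x has a successor.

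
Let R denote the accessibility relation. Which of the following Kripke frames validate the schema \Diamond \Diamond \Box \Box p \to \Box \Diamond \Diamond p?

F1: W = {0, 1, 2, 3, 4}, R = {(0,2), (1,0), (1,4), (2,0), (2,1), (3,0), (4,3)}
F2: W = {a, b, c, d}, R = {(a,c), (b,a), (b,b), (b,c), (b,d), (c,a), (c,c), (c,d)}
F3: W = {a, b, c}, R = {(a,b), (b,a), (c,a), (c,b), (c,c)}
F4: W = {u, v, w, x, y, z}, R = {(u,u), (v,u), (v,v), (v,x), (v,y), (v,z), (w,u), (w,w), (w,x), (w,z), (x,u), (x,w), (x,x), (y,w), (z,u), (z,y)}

Frame correspondent (Sahlqvist): \forall x \forall y \forall z ((x R^2 y \wedge xRz) \to \exists w (y R^2 w \wedge z R^2 w)) — i.e. a generalized confluence (Geach) condition.
F1: fails — 1R²3, 1R0 but no w with 3R²w and 0R²w.
F2: fails — aR²d, aRc but no w with dR²w and cR²w.
F3: fails — aR²a, aRb but no w with aR²w and bR²w.
F4: satisfies the condition.
Valid on: F4.

F4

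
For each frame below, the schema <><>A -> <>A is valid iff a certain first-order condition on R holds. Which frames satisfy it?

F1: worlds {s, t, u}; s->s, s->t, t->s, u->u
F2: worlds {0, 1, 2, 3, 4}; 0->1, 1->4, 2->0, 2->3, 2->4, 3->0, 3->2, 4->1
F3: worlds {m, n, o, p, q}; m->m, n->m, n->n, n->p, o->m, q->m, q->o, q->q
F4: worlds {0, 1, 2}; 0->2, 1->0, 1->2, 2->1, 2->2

F3

The schema corresponds to transitivity: forall x forall y forall z (Rxy & Ryz -> Rxz).
F1: fails — Rts and Rst but not Rtt.
F2: fails — R32 and R23 but not R33.
F3: condition met.
F4: fails — R02 and R21 but not R01.
Valid on: F3.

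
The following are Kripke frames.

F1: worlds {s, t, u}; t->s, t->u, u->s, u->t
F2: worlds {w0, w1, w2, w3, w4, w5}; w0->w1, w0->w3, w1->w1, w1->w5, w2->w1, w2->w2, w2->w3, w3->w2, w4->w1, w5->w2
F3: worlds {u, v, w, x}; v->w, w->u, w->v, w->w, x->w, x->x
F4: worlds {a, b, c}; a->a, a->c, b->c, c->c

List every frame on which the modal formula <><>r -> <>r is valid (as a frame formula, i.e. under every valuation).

F4

The schema corresponds to transitivity: forall x forall y forall z (Rxy & Ryz -> Rxz).
F1: fails — Rtu and Rut but not Rtt.
F2: fails — Rw1w5 and Rw5w2 but not Rw1w2.
F3: fails — Rxw and Rwu but not Rxu.
F4: ✓.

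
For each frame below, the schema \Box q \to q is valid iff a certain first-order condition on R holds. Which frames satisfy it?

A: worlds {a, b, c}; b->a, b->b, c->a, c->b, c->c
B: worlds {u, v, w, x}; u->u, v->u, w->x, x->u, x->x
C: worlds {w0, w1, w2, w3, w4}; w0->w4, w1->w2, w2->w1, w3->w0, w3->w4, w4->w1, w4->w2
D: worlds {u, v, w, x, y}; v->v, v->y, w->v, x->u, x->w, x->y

Frame correspondent (Sahlqvist): \forall x Rxx — i.e. reflexivity.
A: fails — world a does not see itself.
B: fails — world v does not see itself.
C: fails — world w0 does not see itself.
D: fails — world u does not see itself.
Valid on no frame.

none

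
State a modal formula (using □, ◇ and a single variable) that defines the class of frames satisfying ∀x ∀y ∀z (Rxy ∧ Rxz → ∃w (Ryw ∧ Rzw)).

◇□r → □◇r

The condition is convergence. The .2 schema ◇□r → □◇r defines it.
Suppose ◇□r→□◇r is valid. Take Rxy, Rxz and set V(r)={w : Ryw}. Then □r at y so ◇□r at x, so □◇r at x, so ◇r at z, giving w with Rzw and Ryw.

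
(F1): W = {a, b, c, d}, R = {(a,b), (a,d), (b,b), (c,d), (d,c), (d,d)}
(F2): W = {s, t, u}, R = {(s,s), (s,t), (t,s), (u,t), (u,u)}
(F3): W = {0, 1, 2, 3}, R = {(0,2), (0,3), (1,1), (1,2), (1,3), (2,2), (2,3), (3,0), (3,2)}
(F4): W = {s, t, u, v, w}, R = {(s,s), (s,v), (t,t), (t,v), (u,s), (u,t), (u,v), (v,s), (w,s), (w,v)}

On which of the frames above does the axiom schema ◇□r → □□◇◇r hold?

(F2), (F3), (F4)

The schema corresponds to a generalized confluence (Geach) condition: ∀x ∀y ∀z ((xRy ∧ xR²z) → ∃w (yRw ∧ zR²w)).
(F1): fails — aRb, aR²c but no w with bRw and cR²w.
(F2): ✓.
(F3): ✓.
(F4): ✓.
Valid on: (F2), (F3), (F4).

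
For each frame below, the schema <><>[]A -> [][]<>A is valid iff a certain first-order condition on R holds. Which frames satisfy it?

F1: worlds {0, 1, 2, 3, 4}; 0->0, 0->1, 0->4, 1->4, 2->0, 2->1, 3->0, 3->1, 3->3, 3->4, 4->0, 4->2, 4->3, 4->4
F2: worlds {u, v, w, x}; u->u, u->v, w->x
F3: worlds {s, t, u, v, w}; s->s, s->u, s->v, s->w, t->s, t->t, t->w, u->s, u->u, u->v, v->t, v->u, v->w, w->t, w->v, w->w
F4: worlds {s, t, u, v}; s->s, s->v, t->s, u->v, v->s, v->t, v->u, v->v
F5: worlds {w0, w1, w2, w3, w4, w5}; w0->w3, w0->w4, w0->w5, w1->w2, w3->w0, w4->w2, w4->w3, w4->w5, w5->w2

F3

The schema corresponds to a generalized confluence (Geach) condition: forall x forall y forall z ((x R^2 y & x R^2 z) -> exists w (yRw & zRw)).
F1: fails — 0R²1, 0R²2 but no w with 1Rw and 2Rw.
F2: fails — uR²u, uR²v but no t with uRt and vRt.
F3: satisfies the condition.
F4: fails — sR²t, sR²u but no w with tRw and uRw.
F5: fails — w0R²w0, w0R²w2 but no w with w0Rw and w2Rw.
Valid on: F3.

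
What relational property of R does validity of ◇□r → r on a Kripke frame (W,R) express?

symmetry

This is frame-equivalent to r → □◇r (substitute ¬r for r and contrapose).
Suppose r→□◇r is valid. Take Rxy and set V(r)={x}. Then r at x, so □◇r at x, so ◇r at y, so some z with Ryz has r; z=x, i.e. Ryx.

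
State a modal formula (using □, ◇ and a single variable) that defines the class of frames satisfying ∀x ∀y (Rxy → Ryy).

□(□s → s)

This is shift-reflexivity; the standard corresponding axiom is T□: □(□s → s).
Suppose □(□s→s) is valid. Take Rxy and set V(s)={w : Ryw}. Then at y, □s holds; since □(□s→s) at x, □s→s at y, so s at y, i.e. Ryy.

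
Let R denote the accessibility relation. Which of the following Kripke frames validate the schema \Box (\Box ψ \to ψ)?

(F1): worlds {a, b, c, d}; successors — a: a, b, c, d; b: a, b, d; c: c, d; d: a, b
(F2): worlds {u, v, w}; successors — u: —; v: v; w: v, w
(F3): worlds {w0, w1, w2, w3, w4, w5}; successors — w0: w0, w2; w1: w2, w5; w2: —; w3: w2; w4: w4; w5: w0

Frame correspondent (Sahlqvist): \forall x \forall y (Rxy \to Ryy) — i.e. shift-reflexivity.
(F1): fails — Rcd but not Rdd.
(F2): condition met.
(F3): fails — Rw1w5 but not Rw5w5.

(F2)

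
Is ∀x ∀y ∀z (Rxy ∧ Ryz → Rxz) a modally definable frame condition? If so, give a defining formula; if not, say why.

Yes — defined by □r → □□r

The condition is transitivity. A defining modal formula is □r → □□r.
Suppose □r→□□r is valid. Take Rxy, Ryz and set V(r)={w : Rxw}. Then □r at x, so □□r at x, so □r at y, so r at z, i.e. Rxz.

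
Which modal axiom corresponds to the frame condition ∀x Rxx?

This is reflexivity; the standard corresponding axiom is T: □s → s.
Suppose □s→s is valid. At any x set V(s)={w : Rxw}. Then □s holds at x, so s holds at x, i.e. Rxx.

□s → s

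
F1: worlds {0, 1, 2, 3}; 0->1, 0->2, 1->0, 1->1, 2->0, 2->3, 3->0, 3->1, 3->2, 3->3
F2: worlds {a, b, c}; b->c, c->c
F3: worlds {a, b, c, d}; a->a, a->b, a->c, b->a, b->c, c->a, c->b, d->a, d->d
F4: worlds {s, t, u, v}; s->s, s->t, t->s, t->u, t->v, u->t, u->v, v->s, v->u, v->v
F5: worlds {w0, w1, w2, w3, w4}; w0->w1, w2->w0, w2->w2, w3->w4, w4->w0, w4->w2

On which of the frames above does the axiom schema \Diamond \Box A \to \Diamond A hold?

F2, F3, F4

Frame correspondent (Sahlqvist): \forall x \forall y (xRy \to \exists w (yRw \wedge xRw)) — i.e. a generalized confluence (Geach) condition.
F1: fails — 0R2 but no w with 2Rw and 0Rw.
F2: ✓.
F3: ✓.
F4: ✓.
F5: fails — w0Rw1 but no w with w1Rw and w0Rw.
Valid on: F2, F3, F4.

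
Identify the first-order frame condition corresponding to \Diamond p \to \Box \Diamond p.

the Euclidean property: \forall x \forall y \forall z (Rxy \wedge Rxz \to Ryz)

This is the 5 axiom.
Its frame correspondent is the Euclidean property — \forall x \forall y \forall z (Rxy \wedge Rxz \to Ryz).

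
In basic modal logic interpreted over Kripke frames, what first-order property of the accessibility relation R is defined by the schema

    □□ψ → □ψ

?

Suppose □□ψ→□ψ is valid. Take Rxy and set V(ψ)={w : xR²w}. Then □□ψ at x, so □ψ at x, so ψ at y, i.e. ∃z(Rxz∧Rzy).
The converse is a direct semantic check.
Frame condition: ∀x ∀y (Rxy → ∃z (Rxz ∧ Rzy)).

Density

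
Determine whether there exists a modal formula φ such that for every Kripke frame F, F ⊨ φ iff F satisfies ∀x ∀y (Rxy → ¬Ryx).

Any modally definable frame class is closed under surjective bounded morphisms.
The 4-cycle (worlds 0,1,2,3 with 0→1→2→3→0) is asymmetric. Mapping every world to a single reflexive point • is a surjective bounded morphism, and the reflexive point is not asymmetric (R•• but asymmetry requires ¬R••).
So the class is not modally definable.

No — not modally definable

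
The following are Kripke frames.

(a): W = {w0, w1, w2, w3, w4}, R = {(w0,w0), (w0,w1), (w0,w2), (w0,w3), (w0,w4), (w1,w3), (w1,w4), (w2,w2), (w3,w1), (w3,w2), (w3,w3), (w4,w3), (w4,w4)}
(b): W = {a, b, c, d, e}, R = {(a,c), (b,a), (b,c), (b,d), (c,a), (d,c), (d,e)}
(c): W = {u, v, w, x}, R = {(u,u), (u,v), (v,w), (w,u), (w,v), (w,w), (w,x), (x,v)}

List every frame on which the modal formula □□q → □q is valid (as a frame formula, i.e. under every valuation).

This is the axiom for density; its first-order frame correspondent is ∀x ∀y (Rxy → ∃z (Rxz ∧ Rzy)).
(a): condition met.
(b): fails — Rde but no z with Rdz and Rze.
(c): fails — Rxv but no z with Rxz and Rzv.

(a)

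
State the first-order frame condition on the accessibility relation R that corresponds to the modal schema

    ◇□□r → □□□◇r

This is a Sahlqvist (Geach-type) schema ◇^1□^2r → □^3◇^1r.
First-order correspondent: ∀x ∀y ∀z ((xRy ∧ xR³z) → ∃w (yR²w ∧ zRw)).

∀x ∀y ∀z ((xRy ∧ xR³z) → ∃w (yR²w ∧ zRw))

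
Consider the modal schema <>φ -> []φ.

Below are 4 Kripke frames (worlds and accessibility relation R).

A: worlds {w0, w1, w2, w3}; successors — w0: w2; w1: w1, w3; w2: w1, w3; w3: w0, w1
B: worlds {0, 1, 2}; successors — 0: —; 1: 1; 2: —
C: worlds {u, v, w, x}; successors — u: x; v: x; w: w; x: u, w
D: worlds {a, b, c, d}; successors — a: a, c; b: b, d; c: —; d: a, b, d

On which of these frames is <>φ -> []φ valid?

B

This is the axiom for partial functionality; its first-order frame correspondent is forall x forall y forall z (Rxy & Rxz -> y = z).
A: fails — w1 sees both w1 and w3.
B: ✓.
C: fails — x sees both u and w.
D: fails — a sees both a and c.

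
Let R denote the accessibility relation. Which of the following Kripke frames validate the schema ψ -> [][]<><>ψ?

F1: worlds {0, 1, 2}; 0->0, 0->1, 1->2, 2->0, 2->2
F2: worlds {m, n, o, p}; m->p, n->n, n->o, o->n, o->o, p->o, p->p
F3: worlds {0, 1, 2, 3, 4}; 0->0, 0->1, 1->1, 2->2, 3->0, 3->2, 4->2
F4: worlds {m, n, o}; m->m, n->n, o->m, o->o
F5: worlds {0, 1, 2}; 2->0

F1, F5

The schema corresponds to a generalized confluence (Geach) condition: forall x forall z (x R^2 z -> exists w (x = w & z R^2 w)).
F1: holds.
F2: fails — mR²o but no w with m=w and oR²w.
F3: fails — 0R²1 but no w with 0=w and 1R²w.
F4: fails — oR²m but no w with o=w and mR²w.
F5: holds.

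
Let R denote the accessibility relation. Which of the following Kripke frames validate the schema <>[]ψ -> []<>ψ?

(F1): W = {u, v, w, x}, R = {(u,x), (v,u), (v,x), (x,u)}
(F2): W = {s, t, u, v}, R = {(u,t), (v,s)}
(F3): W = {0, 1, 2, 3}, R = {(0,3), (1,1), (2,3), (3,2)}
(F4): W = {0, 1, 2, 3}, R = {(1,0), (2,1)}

(F3)

Frame correspondent (Sahlqvist): forall x forall y forall z (Rxy & Rxz -> exists w (Ryw & Rzw)) — i.e. convergence.
(F1): fails — Rvu and Rvx but u and x have no common successor.
(F2): fails — Rut and Rut but t and t have no common successor.
(F3): satisfies the condition.
(F4): fails — R10 and R10 but 0 and 0 have no common successor.
Valid on: (F3).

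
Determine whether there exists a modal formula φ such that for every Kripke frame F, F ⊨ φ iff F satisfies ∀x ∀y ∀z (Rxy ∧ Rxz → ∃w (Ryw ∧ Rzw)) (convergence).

The condition is convergence. A defining modal formula is ◇□r → □◇r.

Yes, by ◇□r → □◇r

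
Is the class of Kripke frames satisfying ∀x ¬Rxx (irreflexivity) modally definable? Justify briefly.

Modal frame validity is preserved under surjective bounded morphisms.
The 3-cycle (worlds a,b,c with a→b→c→a) is irreflexive, and the map sending every world to a single reflexive point • is a surjective bounded morphism (forth: every edge maps to (•,•); back: every world has a successor). So any modal formula valid on the 3-cycle is also valid on the reflexive point, which is not irreflexive.
So the class is not modally definable.

Not definable by any modal formula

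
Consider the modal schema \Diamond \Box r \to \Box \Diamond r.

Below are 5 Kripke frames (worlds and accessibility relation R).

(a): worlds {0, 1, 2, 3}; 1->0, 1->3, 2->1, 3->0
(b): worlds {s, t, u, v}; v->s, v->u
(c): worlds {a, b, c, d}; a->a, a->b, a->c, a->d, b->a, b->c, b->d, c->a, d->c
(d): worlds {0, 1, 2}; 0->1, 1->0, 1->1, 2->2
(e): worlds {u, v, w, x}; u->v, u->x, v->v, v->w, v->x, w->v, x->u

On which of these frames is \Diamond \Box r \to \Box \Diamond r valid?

This is the axiom for convergence; its first-order frame correspondent is \forall x \forall y \forall z (Rxy \wedge Rxz \to \exists w (Ryw \wedge Rzw)).
(a): fails — R10 and R10 but 0 and 0 have no common successor.
(b): fails — Rvu and Rvu but u and u have no common successor.
(c): fails — Rac and Rad but c and d have no common successor.
(d): holds.
(e): fails — Ruv and Rux but v and x have no common successor.
Valid on: (d).

(d)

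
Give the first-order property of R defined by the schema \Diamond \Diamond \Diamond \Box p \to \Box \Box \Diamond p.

This is a Sahlqvist (Geach-type) schema ◇^3□^1p → □^2◇^1p.
Minimal-valuation argument: fix x; take any y with xR^3y and any z with xR^2z. Set V(p) to the set of worlds R-reachable from y in exactly 1 step. Then □^1p holds at y, so the antecedent holds at x; validity forces ◇^1p at z, giving a w with zR^1w and yR^1w.
First-order correspondent: \forall x \forall y \forall z ((x R^3 y \wedge x R^2 z) \to \exists w (yRw \wedge zRw)).

\forall x \forall y \forall z ((x R^3 y \wedge x R^2 z) \to \exists w (yRw \wedge zRw))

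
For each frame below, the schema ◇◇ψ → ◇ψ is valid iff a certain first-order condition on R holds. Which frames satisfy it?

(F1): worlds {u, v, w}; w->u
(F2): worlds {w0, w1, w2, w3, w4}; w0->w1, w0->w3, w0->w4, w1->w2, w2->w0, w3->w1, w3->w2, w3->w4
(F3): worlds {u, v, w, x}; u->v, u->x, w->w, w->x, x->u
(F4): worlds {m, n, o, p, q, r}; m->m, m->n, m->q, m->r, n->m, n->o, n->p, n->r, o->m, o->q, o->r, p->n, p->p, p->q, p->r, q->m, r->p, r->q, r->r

(F1)

The schema corresponds to transitivity: ∀x ∀y ∀z (Rxy ∧ Ryz → Rxz).
(F1): ✓.
(F2): fails — Rw1w2 and Rw2w0 but not Rw1w0.
(F3): fails — Rwx and Rxu but not Rwu.
(F4): fails — Rom and Rmn but not Ron.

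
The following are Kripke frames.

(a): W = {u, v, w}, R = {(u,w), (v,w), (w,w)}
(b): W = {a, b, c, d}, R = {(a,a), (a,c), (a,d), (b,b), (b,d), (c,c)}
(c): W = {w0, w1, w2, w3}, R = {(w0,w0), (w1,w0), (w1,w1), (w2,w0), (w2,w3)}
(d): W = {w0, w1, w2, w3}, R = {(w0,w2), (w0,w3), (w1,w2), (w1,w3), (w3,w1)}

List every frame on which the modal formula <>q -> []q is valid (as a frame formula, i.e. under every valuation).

This is the axiom for partial functionality; its first-order frame correspondent is forall x forall y forall z (Rxy & Rxz -> y = z).
(a): holds.
(b): fails — a sees both a and c.
(c): fails — w1 sees both w0 and w1.
(d): fails — w0 sees both w2 and w3.

(a)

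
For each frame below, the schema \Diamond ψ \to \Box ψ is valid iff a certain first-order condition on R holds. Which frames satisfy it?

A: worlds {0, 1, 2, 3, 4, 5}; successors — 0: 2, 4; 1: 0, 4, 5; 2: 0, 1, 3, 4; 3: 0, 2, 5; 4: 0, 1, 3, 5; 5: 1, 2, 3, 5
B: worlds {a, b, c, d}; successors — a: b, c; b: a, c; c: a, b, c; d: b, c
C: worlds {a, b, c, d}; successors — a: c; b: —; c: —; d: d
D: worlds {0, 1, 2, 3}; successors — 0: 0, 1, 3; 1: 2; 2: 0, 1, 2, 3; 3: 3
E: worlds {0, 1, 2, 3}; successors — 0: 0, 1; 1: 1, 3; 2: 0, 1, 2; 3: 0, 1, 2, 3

C

The schema corresponds to partial functionality: \forall x \forall y \forall z (Rxy \wedge Rxz \to y = z).
A: fails — 0 sees both 2 and 4.
B: fails — a sees both b and c.
C: condition met.
D: fails — 0 sees both 0 and 1.
E: fails — 0 sees both 0 and 1.
Valid on: C.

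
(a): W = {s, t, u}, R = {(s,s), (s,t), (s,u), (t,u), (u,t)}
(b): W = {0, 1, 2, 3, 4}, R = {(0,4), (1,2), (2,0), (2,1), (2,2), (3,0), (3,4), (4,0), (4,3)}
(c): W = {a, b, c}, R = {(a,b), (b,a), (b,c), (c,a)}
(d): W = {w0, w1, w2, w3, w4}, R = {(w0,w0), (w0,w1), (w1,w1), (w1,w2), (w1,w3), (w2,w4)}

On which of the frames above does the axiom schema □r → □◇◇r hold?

(a), (b)

This is the axiom for a generalized confluence (Geach) condition; its first-order frame correspondent is ∀x ∀z (xRz → ∃w (xRw ∧ zR²w)).
(a): holds.
(b): holds.
(c): fails — bRc but no w with bRw and cR²w.
(d): fails — w1Rw2 but no w with w1Rw and w2R²w.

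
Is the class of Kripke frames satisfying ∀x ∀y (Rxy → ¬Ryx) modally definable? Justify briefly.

Any modally definable frame class is closed under surjective bounded morphisms.
The 4-cycle (worlds w0,w1,w2,w3 with w0→w1→w2→w3→w0) is asymmetric. Mapping every world to a single reflexive point • is a surjective bounded morphism, and the reflexive point is not asymmetric (R•• but asymmetry requires ¬R••).
Hence asymmetry is not modally definable.

Not modally definable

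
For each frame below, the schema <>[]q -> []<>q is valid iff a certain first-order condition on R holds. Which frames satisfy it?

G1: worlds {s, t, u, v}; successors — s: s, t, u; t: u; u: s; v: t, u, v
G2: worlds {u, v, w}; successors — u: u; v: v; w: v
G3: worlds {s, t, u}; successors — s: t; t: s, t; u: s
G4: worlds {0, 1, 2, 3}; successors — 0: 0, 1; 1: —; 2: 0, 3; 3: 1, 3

G2, G3

The schema corresponds to convergence: forall x forall y forall z (Rxy & Rxz -> exists w (Ryw & Rzw)).
G1: fails — Rsu and Rst but u and t have no common successor.
G2: condition met.
G3: condition met.
G4: fails — R00 and R01 but 0 and 1 have no common successor.
Valid on: G2, G3.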